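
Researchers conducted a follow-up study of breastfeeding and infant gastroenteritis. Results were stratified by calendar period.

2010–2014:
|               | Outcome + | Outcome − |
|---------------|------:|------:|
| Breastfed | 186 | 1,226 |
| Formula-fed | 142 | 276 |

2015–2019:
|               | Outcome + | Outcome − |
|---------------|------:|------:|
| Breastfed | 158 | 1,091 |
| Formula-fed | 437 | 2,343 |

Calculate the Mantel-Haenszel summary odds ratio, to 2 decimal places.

0.56

OR_MH = Σ(aᵢdᵢ/nᵢ) / Σ(bᵢcᵢ/nᵢ), where nᵢ is the stratum total.
Stratum 1 (2010–2014): n = 1830; a·d/n = 186·276/1830 = 28.0525; b·c/n = 1226·142/1830 = 95.1322
Stratum 2 (2015–2019): n = 4029; a·d/n = 158·2343/4029 = 91.8824; b·c/n = 1091·437/4029 = 118.3338
OR_MH = (28.0525 + 91.8824) / (95.1322 + 118.3338) = 119.9348 / 213.4661 = 0.56184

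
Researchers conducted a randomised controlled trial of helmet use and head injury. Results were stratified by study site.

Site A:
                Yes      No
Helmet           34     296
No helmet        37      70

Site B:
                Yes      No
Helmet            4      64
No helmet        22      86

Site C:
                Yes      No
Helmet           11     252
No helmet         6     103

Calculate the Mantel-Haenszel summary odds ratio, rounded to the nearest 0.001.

0.281

OR_MH = Σ(aᵢdᵢ/nᵢ) / Σ(bᵢcᵢ/nᵢ), where nᵢ is the stratum total.
Stratum 1 (Site A): n = 437; a·d/n = 34·70/437 = 5.4462; b·c/n = 296·37/437 = 25.0618
Stratum 2 (Site B): n = 176; a·d/n = 4·86/176 = 1.9545; b·c/n = 64·22/176 = 8.0000
Stratum 3 (Site C): n = 372; a·d/n = 11·103/372 = 3.0457; b·c/n = 252·6/372 = 4.0645
OR_MH = (5.4462 + 1.9545 + 3.0457) / (25.0618 + 8.0000 + 4.0645) = 10.4465 / 37.1263 = 0.28138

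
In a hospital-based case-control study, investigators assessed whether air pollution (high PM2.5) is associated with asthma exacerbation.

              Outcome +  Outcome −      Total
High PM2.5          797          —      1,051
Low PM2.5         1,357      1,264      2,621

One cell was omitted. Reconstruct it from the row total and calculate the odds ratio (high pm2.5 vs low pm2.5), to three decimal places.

2.923

The missing cell is in the exposed row: 1051 − 797 = 254.
So a = 797, b = 254, c = 1357, d = 1264.
OR = (a·d)/(b·c) = (797 × 1264) / (254 × 1357) = 1007408 / 344678 = 2.92275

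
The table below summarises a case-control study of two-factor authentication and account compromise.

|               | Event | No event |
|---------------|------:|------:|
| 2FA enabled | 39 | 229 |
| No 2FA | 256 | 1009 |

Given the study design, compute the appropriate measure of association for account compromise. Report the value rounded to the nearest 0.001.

0.671

Cells: a = 39, b = 229, c = 256, d = 1009.
This is a case-control study: participants were sampled on outcome status, so risks in the source population cannot be estimated directly — relative risk is not valid here. The odds ratio is the appropriate measure.
OR = (a·d)/(b·c) = (39 × 1009) / (229 × 256) = 39351 / 58624 = 0.67124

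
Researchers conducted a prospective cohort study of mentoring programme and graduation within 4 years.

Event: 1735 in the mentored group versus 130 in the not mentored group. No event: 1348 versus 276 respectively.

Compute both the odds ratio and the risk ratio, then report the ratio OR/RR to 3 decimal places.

From the description: a = 1735, b = 1348, c = 130, d = 276.
OR = (1735·276)/(1348·130) = 478860/175240 = 2.73260
Risk in exposed = 1735/3083 = 0.56276; risk in unexposed = 130/406 = 0.32020; RR = 1.75755
OR/RR = 2.73260 / 1.75755 = 1.55477
The outcome is not rare, so the OR lies further from 1 than the RR.

1.555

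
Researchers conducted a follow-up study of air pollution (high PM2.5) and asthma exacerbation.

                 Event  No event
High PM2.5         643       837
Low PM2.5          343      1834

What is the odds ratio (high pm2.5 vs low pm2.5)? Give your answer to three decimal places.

4.108

Cells: a = 643, b = 837, c = 343, d = 1834.
OR = (a·d)/(b·c) = (643 × 1834) / (837 × 343) = 1179262 / 287091 = 4.10762
The odds of asthma exacerbation are about 4.11 times as high in the high pm2.5 group.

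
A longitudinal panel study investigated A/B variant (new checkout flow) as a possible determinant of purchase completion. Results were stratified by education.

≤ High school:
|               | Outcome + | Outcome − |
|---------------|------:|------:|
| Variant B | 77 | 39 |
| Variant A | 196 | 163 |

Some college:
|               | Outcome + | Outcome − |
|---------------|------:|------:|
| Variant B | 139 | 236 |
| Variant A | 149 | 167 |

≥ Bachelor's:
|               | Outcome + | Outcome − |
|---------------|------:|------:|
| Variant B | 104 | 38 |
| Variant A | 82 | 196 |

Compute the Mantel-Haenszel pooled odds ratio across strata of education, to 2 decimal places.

1.46

OR_MH = Σ(aᵢdᵢ/nᵢ) / Σ(bᵢcᵢ/nᵢ), where nᵢ is the stratum total.
Stratum 1 (≤ High school): n = 475; a·d/n = 77·163/475 = 26.4232; b·c/n = 39·196/475 = 16.0926
Stratum 2 (Some college): n = 691; a·d/n = 139·167/691 = 33.5933; b·c/n = 236·149/691 = 50.8886
Stratum 3 (≥ Bachelor's): n = 420; a·d/n = 104·196/420 = 48.5333; b·c/n = 38·82/420 = 7.4190
OR_MH = (26.4232 + 33.5933 + 48.5333) / (16.0926 + 50.8886 + 7.4190) = 108.5498 / 74.4002 = 1.45900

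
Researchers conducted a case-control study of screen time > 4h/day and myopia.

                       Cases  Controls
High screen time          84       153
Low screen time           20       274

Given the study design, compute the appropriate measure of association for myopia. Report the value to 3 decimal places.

Cells: a = 84, b = 153, c = 20, d = 274.
This is a case-control study: participants were sampled on outcome status, so risks in the source population cannot be estimated directly — relative risk is not valid here. The odds ratio is the appropriate measure.
OR = (a·d)/(b·c) = (84 × 274) / (153 × 20) = 23016 / 3060 = 7.52157

7.522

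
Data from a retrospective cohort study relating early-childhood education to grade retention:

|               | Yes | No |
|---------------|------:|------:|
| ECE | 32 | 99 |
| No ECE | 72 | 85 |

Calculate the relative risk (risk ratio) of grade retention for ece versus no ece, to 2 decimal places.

0.53

Cells: a = 32, b = 99, c = 72, d = 85.
Risk in exposed = 32/131 = 0.24427; risk in unexposed = 72/157 = 0.45860.
RR = 0.24427 / 0.45860 = 0.53265
The risk is 47% lower among the exposed than among the unexposed.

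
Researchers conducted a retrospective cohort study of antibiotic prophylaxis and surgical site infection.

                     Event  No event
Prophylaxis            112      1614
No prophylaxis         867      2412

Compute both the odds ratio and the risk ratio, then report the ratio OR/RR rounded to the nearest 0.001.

0.787

Cells: a = 112, b = 1614, c = 867, d = 2412.
OR = (112·2412)/(1614·867) = 270144/1399338 = 0.19305
Risk in exposed = 112/1726 = 0.06489; risk in unexposed = 867/3279 = 0.26441; RR = 0.24541
OR/RR = 0.19305 / 0.24541 = 0.78663
The outcome is not rare, so the OR lies further from 1 than the RR.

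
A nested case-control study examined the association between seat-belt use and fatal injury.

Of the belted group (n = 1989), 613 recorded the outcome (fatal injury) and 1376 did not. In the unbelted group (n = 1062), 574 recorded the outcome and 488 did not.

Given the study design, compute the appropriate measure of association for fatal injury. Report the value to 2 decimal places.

From the description: a = 613, b = 1376, c = 574, d = 488.
This is a nested case-control study: participants were sampled on outcome status, so risks in the source population cannot be estimated directly — relative risk is not valid here. The odds ratio is the appropriate measure.
OR = (a·d)/(b·c) = (613 × 488) / (1376 × 574) = 299144 / 789824 = 0.37875

0.38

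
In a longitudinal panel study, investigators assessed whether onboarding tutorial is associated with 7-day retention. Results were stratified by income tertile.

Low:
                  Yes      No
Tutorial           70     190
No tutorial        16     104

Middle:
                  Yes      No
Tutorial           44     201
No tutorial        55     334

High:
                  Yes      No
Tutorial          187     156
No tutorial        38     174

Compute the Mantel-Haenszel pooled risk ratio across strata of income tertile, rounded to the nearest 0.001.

RR_MH = Σ(aᵢ·n₀ᵢ/nᵢ) / Σ(cᵢ·n₁ᵢ/nᵢ), with n₁ᵢ = aᵢ+bᵢ (exposed), n₀ᵢ = cᵢ+dᵢ (unexposed), nᵢ = n₁ᵢ+n₀ᵢ.
Stratum 1 (Low): n₁ = 260, n₀ = 120, n = 380; a·n₀/n = 70·120/380 = 22.1053; c·n₁/n = 16·260/380 = 10.9474
Stratum 2 (Middle): n₁ = 245, n₀ = 389, n = 634; a·n₀/n = 44·389/634 = 26.9968; c·n₁/n = 55·245/634 = 21.2539
Stratum 3 (High): n₁ = 343, n₀ = 212, n = 555; a·n₀/n = 187·212/555 = 71.4306; c·n₁/n = 38·343/555 = 23.4847
RR_MH = (22.1053 + 26.9968 + 71.4306) / (10.9474 + 21.2539 + 23.4847) = 120.5327 / 55.6860 = 2.16451

2.165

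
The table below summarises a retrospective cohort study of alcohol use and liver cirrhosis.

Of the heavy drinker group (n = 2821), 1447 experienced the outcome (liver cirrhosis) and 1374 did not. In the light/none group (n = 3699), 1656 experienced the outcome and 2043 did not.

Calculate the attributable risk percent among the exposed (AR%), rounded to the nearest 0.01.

12.72

From the description: a = 1447, b = 1374, c = 1656, d = 2043.
Risk in exposed = 1447/2821 = 0.51294; risk in unexposed = 1656/3699 = 0.44769.
RR = 0.51294/0.44769 = 1.14575
AR% = (RR − 1)/RR × 100 = (1.14575 − 1)/1.14575 × 100 = 12.7208%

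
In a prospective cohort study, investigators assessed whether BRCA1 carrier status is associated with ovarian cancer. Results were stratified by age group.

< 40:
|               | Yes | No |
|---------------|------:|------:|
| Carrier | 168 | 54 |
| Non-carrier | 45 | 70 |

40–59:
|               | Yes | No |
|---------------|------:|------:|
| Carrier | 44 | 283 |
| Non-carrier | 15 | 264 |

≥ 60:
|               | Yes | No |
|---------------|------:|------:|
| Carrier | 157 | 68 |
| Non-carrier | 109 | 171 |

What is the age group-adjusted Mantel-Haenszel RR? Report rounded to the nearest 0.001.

RR_MH = Σ(aᵢ·n₀ᵢ/nᵢ) / Σ(cᵢ·n₁ᵢ/nᵢ), with n₁ᵢ = aᵢ+bᵢ (exposed), n₀ᵢ = cᵢ+dᵢ (unexposed), nᵢ = n₁ᵢ+n₀ᵢ.
Stratum 1 (< 40): n₁ = 222, n₀ = 115, n = 337; a·n₀/n = 168·115/337 = 57.3294; c·n₁/n = 45·222/337 = 29.6439
Stratum 2 (40–59): n₁ = 327, n₀ = 279, n = 606; a·n₀/n = 44·279/606 = 20.2574; c·n₁/n = 15·327/606 = 8.0941
Stratum 3 (≥ 60): n₁ = 225, n₀ = 280, n = 505; a·n₀/n = 157·280/505 = 87.0495; c·n₁/n = 109·225/505 = 48.5644
RR_MH = (57.3294 + 20.2574 + 87.0495) / (29.6439 + 8.0941 + 48.5644) = 164.6363 / 86.3023 = 1.90767

1.908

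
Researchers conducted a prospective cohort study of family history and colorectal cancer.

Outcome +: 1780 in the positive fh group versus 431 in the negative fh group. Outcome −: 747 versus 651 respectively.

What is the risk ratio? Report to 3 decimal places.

1.768

From the description: a = 1780, b = 747, c = 431, d = 651.
Risk in exposed = 1780/2527 = 0.70439; risk in unexposed = 431/1082 = 0.39834.
RR = 0.70439 / 0.39834 = 1.76834
The risk among the exposed is 1.77 times that among the unexposed.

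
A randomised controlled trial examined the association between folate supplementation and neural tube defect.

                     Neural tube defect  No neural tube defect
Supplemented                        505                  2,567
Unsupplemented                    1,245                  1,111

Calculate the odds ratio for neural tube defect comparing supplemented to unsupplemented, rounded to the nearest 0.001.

0.176

Cells: a = 505, b = 2567, c = 1245, d = 1111.
OR = (a·d)/(b·c) = (505 × 1111) / (2567 × 1245) = 561055 / 3195915 = 0.17555
Exposure is associated with lower odds of neural tube defect (OR = 0.18 < 1).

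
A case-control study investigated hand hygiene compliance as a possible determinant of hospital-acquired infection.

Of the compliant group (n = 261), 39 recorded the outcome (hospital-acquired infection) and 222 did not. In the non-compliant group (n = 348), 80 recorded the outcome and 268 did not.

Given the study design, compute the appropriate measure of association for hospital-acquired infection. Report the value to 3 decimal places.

From the description: a = 39, b = 222, c = 80, d = 268.
This is a case-control study: participants were sampled on outcome status, so risks in the source population cannot be estimated directly — relative risk is not valid here. The odds ratio is the appropriate measure.
OR = (a·d)/(b·c) = (39 × 268) / (222 × 80) = 10452 / 17760 = 0.58851

0.589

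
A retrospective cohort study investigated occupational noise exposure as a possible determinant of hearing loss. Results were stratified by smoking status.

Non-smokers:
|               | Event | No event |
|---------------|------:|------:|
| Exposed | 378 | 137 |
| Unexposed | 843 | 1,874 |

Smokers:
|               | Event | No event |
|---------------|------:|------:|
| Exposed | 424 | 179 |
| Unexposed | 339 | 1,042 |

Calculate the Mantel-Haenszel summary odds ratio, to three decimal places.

6.663

OR_MH = Σ(aᵢdᵢ/nᵢ) / Σ(bᵢcᵢ/nᵢ), where nᵢ is the stratum total.
Stratum 1 (Non-smokers): n = 3232; a·d/n = 378·1874/3232 = 219.1745; b·c/n = 137·843/3232 = 35.7336
Stratum 2 (Smokers): n = 1984; a·d/n = 424·1042/1984 = 222.6855; b·c/n = 179·339/1984 = 30.5852
OR_MH = (219.1745 + 222.6855) / (35.7336 + 30.5852) = 441.8600 / 66.3188 = 6.66267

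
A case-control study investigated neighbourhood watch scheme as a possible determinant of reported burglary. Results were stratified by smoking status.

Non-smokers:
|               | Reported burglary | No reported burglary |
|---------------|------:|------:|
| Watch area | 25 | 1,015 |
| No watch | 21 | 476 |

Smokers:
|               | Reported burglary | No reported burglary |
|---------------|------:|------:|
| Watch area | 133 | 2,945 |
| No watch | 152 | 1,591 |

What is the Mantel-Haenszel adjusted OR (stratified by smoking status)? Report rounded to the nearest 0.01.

OR_MH = Σ(aᵢdᵢ/nᵢ) / Σ(bᵢcᵢ/nᵢ), where nᵢ is the stratum total.
Stratum 1 (Non-smokers): n = 1537; a·d/n = 25·476/1537 = 7.7424; b·c/n = 1015·21/1537 = 13.8679
Stratum 2 (Smokers): n = 4821; a·d/n = 133·1591/4821 = 43.8919; b·c/n = 2945·152/4821 = 92.8521
OR_MH = (7.7424 + 43.8919) / (13.8679 + 92.8521) = 51.6343 / 106.7200 = 0.48383

0.48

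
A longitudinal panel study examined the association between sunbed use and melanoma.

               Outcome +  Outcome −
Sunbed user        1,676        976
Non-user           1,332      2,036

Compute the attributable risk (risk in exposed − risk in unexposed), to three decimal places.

Cells: a = 1676, b = 976, c = 1332, d = 2036.
Risk in exposed = 1676/2652 = 0.631976; risk in unexposed = 1332/3368 = 0.395487.
Risk difference = 0.631976 − 0.395487 = 0.236489

0.236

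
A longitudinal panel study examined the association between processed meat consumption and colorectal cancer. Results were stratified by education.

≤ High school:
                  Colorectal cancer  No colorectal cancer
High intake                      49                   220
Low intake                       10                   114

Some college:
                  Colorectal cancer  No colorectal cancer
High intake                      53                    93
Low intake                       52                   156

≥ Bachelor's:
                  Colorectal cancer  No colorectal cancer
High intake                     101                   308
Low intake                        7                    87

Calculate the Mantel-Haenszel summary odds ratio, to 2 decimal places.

OR_MH = Σ(aᵢdᵢ/nᵢ) / Σ(bᵢcᵢ/nᵢ), where nᵢ is the stratum total.
Stratum 1 (≤ High school): n = 393; a·d/n = 49·114/393 = 14.2137; b·c/n = 220·10/393 = 5.5980
Stratum 2 (Some college): n = 354; a·d/n = 53·156/354 = 23.3559; b·c/n = 93·52/354 = 13.6610
Stratum 3 (≥ Bachelor's): n = 503; a·d/n = 101·87/503 = 17.4692; b·c/n = 308·7/503 = 4.2863
OR_MH = (14.2137 + 23.3559 + 17.4692) / (5.5980 + 13.6610 + 4.2863) = 55.0389 / 23.5453 = 2.33758

2.34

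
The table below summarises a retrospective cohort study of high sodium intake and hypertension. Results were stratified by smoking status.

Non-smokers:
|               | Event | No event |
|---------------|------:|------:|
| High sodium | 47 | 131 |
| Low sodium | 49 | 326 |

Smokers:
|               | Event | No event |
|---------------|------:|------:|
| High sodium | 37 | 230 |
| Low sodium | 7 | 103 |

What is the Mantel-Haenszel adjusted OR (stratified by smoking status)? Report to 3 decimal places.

OR_MH = Σ(aᵢdᵢ/nᵢ) / Σ(bᵢcᵢ/nᵢ), where nᵢ is the stratum total.
Stratum 1 (Non-smokers): n = 553; a·d/n = 47·326/553 = 27.7071; b·c/n = 131·49/553 = 11.6076
Stratum 2 (Smokers): n = 377; a·d/n = 37·103/377 = 10.1088; b·c/n = 230·7/377 = 4.2706
OR_MH = (27.7071 + 10.1088) / (11.6076 + 4.2706) = 37.8158 / 15.8782 = 2.38163

2.382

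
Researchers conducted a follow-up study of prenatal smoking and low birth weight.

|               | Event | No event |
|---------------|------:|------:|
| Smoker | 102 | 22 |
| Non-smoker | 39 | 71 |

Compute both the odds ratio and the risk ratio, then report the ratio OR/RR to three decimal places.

Cells: a = 102, b = 22, c = 39, d = 71.
OR = (102·71)/(22·39) = 7242/858 = 8.44056
Risk in exposed = 102/124 = 0.82258; risk in unexposed = 39/110 = 0.35455; RR = 2.32010
OR/RR = 8.44056 / 2.32010 = 3.63802
The outcome is not rare, so the OR lies further from 1 than the RR.

3.638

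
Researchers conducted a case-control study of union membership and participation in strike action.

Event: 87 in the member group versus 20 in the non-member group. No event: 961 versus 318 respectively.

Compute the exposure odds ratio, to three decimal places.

1.439

From the description: a = 87, b = 961, c = 20, d = 318.
OR = (a·d)/(b·c) = (87 × 318) / (961 × 20) = 27666 / 19220 = 1.43944
The odds of participation in strike action are about 1.44 times as high in the member group.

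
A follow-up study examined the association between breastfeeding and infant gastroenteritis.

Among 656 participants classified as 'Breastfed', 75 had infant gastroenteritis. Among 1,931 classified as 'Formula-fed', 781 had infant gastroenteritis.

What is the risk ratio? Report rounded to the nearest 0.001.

0.283

From the description: a = 75, b = 581, c = 781, d = 1150.
Risk in exposed = 75/656 = 0.11433; risk in unexposed = 781/1931 = 0.40445.
RR = 0.11433 / 0.40445 = 0.28268
The risk is 72% lower among the exposed than among the unexposed.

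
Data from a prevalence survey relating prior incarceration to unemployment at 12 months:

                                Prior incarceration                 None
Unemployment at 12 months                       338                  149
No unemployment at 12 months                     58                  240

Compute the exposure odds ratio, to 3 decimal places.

9.387

Reading the table with exposure as columns: a = 338 (Prior incarceration, case), b = 58 (Prior incarceration, non-case), c = 149 (None, case), d = 240.
OR = (a·d)/(b·c) = (338 × 240) / (58 × 149) = 81120 / 8642 = 9.38672
The odds of unemployment at 12 months are about 9.39 times as high in the prior incarceration group.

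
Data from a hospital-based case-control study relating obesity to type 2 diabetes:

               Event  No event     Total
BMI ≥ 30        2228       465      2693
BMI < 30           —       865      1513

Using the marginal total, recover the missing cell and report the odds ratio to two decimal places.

The missing cell is in the unexposed row: 1513 − 865 = 648.
So a = 2228, b = 465, c = 648, d = 865.
OR = (a·d)/(b·c) = (2228 × 865) / (465 × 648) = 1927220 / 301320 = 6.39592

6.40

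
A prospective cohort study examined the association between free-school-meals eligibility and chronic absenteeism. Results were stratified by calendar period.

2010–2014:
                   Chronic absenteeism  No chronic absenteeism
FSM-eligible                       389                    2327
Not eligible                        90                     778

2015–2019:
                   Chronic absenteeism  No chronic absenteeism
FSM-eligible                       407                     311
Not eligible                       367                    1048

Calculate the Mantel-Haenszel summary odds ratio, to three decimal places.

OR_MH = Σ(aᵢdᵢ/nᵢ) / Σ(bᵢcᵢ/nᵢ), where nᵢ is the stratum total.
Stratum 1 (2010–2014): n = 3584; a·d/n = 389·778/3584 = 84.4425; b·c/n = 2327·90/3584 = 58.4347
Stratum 2 (2015–2019): n = 2133; a·d/n = 407·1048/2133 = 199.9700; b·c/n = 311·367/2133 = 53.5101
OR_MH = (84.4425 + 199.9700) / (58.4347 + 53.5101) = 284.4125 / 111.9448 = 2.54065

2.541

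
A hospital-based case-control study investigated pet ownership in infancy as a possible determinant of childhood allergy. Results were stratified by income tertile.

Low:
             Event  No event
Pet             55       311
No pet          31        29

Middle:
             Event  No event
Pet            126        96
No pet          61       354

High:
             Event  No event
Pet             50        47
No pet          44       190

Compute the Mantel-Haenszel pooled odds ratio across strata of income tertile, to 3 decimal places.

OR_MH = Σ(aᵢdᵢ/nᵢ) / Σ(bᵢcᵢ/nᵢ), where nᵢ is the stratum total.
Stratum 1 (Low): n = 426; a·d/n = 55·29/426 = 3.7441; b·c/n = 311·31/426 = 22.6315
Stratum 2 (Middle): n = 637; a·d/n = 126·354/637 = 70.0220; b·c/n = 96·61/637 = 9.1931
Stratum 3 (High): n = 331; a·d/n = 50·190/331 = 28.7009; b·c/n = 47·44/331 = 6.2477
OR_MH = (3.7441 + 70.0220 + 28.7009) / (22.6315 + 9.1931 + 6.2477) = 102.4670 / 38.0723 = 2.69138

2.691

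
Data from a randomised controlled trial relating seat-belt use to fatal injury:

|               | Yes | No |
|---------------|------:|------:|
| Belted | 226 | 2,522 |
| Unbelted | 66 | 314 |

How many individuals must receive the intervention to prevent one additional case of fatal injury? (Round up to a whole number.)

Risk in treated group = 226/2748 = 0.08224; risk in control = 66/380 = 0.17368.
Absolute risk reduction = 0.17368 − 0.08224 = 0.09144
NNT = 1 / ARR = 1 / 0.09144 = 10.936 → round up → 11

11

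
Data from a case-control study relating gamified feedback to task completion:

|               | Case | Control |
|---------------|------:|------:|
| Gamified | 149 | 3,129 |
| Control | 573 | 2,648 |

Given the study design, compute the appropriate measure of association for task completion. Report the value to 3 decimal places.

0.220

Cells: a = 149, b = 3129, c = 573, d = 2648.
This is a case-control study: participants were sampled on outcome status, so risks in the source population cannot be estimated directly — relative risk is not valid here. The odds ratio is the appropriate measure.
OR = (a·d)/(b·c) = (149 × 2648) / (3129 × 573) = 394552 / 1792917 = 0.22006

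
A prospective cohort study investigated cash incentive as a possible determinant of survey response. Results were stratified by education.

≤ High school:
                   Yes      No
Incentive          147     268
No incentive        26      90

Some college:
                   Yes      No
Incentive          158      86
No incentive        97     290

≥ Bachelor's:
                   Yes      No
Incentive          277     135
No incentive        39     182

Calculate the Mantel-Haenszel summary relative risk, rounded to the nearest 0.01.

2.71

RR_MH = Σ(aᵢ·n₀ᵢ/nᵢ) / Σ(cᵢ·n₁ᵢ/nᵢ), with n₁ᵢ = aᵢ+bᵢ (exposed), n₀ᵢ = cᵢ+dᵢ (unexposed), nᵢ = n₁ᵢ+n₀ᵢ.
Stratum 1 (≤ High school): n₁ = 415, n₀ = 116, n = 531; a·n₀/n = 147·116/531 = 32.1130; c·n₁/n = 26·415/531 = 20.3202
Stratum 2 (Some college): n₁ = 244, n₀ = 387, n = 631; a·n₀/n = 158·387/631 = 96.9033; c·n₁/n = 97·244/631 = 37.5087
Stratum 3 (≥ Bachelor's): n₁ = 412, n₀ = 221, n = 633; a·n₀/n = 277·221/633 = 96.7093; c·n₁/n = 39·412/633 = 25.3839
RR_MH = (32.1130 + 96.9033 + 96.7093) / (20.3202 + 37.5087 + 25.3839) = 225.7256 / 83.2128 = 2.71263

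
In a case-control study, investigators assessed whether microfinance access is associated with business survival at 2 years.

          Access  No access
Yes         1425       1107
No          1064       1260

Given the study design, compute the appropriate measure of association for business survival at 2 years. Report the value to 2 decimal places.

Reading the table with exposure as columns: a = 1425 (Access, case), b = 1064 (Access, non-case), c = 1107 (No access, case), d = 1260.
This is a case-control study: participants were sampled on outcome status, so risks in the source population cannot be estimated directly — relative risk is not valid here. The odds ratio is the appropriate measure.
OR = (a·d)/(b·c) = (1425 × 1260) / (1064 × 1107) = 1795500 / 1177848 = 1.52439

1.52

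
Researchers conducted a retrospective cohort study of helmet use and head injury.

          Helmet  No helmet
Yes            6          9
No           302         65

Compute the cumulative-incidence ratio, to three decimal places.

0.160

Reading the table with exposure as columns: a = 6 (Helmet, case), b = 302 (Helmet, non-case), c = 9 (No helmet, case), d = 65.
Risk in exposed = 6/308 = 0.01948; risk in unexposed = 9/74 = 0.12162.
RR = 0.01948 / 0.12162 = 0.16017
The risk is 84% lower among the exposed than among the unexposed.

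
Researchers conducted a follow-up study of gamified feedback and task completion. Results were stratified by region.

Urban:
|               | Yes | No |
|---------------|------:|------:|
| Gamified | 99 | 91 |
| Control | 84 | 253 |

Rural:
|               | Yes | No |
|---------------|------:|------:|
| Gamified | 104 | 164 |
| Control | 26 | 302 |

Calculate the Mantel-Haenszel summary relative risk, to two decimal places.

RR_MH = Σ(aᵢ·n₀ᵢ/nᵢ) / Σ(cᵢ·n₁ᵢ/nᵢ), with n₁ᵢ = aᵢ+bᵢ (exposed), n₀ᵢ = cᵢ+dᵢ (unexposed), nᵢ = n₁ᵢ+n₀ᵢ.
Stratum 1 (Urban): n₁ = 190, n₀ = 337, n = 527; a·n₀/n = 99·337/527 = 63.3074; c·n₁/n = 84·190/527 = 30.2846
Stratum 2 (Rural): n₁ = 268, n₀ = 328, n = 596; a·n₀/n = 104·328/596 = 57.2349; c·n₁/n = 26·268/596 = 11.6913
RR_MH = (63.3074 + 57.2349) / (30.2846 + 11.6913) = 120.5423 / 41.9759 = 2.87170

2.87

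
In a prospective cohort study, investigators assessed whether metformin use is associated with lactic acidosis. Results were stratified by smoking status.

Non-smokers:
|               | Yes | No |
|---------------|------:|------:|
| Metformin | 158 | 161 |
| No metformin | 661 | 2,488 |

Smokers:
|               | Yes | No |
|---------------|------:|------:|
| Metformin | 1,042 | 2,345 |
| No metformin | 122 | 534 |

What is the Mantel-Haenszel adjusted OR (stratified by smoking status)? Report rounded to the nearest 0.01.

2.47

OR_MH = Σ(aᵢdᵢ/nᵢ) / Σ(bᵢcᵢ/nᵢ), where nᵢ is the stratum total.
Stratum 1 (Non-smokers): n = 3468; a·d/n = 158·2488/3468 = 113.3518; b·c/n = 161·661/3468 = 30.6866
Stratum 2 (Smokers): n = 4043; a·d/n = 1042·534/4043 = 137.6275; b·c/n = 2345·122/4043 = 70.7618
OR_MH = (113.3518 + 137.6275) / (30.6866 + 70.7618) = 250.9793 / 101.4484 = 2.47396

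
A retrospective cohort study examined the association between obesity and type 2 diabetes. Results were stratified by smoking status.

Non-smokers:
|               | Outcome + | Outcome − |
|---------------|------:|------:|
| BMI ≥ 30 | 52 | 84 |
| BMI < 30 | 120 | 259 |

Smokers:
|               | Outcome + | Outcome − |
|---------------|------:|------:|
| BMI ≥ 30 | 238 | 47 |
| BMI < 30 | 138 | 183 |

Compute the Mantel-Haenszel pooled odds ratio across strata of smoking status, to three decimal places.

OR_MH = Σ(aᵢdᵢ/nᵢ) / Σ(bᵢcᵢ/nᵢ), where nᵢ is the stratum total.
Stratum 1 (Non-smokers): n = 515; a·d/n = 52·259/515 = 26.1515; b·c/n = 84·120/515 = 19.5728
Stratum 2 (Smokers): n = 606; a·d/n = 238·183/606 = 71.8713; b·c/n = 47·138/606 = 10.7030
OR_MH = (26.1515 + 71.8713) / (19.5728 + 10.7030) = 98.0227 / 30.2758 = 3.23766

3.238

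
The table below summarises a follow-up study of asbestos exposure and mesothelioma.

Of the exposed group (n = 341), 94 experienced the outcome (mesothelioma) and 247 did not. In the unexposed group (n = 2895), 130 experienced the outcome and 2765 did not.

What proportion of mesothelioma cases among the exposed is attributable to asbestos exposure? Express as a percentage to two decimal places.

83.71

From the description: a = 94, b = 247, c = 130, d = 2765.
Risk in exposed = 94/341 = 0.27566; risk in unexposed = 130/2895 = 0.04491.
RR = 0.27566/0.04491 = 6.13873
AR% = (RR − 1)/RR × 100 = (6.13873 − 1)/6.13873 × 100 = 83.7100%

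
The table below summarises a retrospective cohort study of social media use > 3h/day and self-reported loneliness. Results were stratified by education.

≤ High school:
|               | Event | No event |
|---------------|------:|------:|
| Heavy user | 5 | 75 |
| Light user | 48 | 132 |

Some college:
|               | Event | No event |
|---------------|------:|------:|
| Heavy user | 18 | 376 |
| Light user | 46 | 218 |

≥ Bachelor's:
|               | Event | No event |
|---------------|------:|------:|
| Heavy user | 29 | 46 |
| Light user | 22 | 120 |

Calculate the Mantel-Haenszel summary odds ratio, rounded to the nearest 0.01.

0.55

OR_MH = Σ(aᵢdᵢ/nᵢ) / Σ(bᵢcᵢ/nᵢ), where nᵢ is the stratum total.
Stratum 1 (≤ High school): n = 260; a·d/n = 5·132/260 = 2.5385; b·c/n = 75·48/260 = 13.8462
Stratum 2 (Some college): n = 658; a·d/n = 18·218/658 = 5.9635; b·c/n = 376·46/658 = 26.2857
Stratum 3 (≥ Bachelor's): n = 217; a·d/n = 29·120/217 = 16.0369; b·c/n = 46·22/217 = 4.6636
OR_MH = (2.5385 + 5.9635 + 16.0369) / (13.8462 + 26.2857 + 4.6636) = 24.5389 / 44.7955 = 0.54780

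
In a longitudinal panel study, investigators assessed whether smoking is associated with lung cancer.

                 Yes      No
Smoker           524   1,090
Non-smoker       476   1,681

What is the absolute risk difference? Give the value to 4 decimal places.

Cells: a = 524, b = 1090, c = 476, d = 1681.
Risk in exposed = 524/1614 = 0.324659; risk in unexposed = 476/2157 = 0.220677.
Risk difference = 0.324659 − 0.220677 = 0.103982

0.1040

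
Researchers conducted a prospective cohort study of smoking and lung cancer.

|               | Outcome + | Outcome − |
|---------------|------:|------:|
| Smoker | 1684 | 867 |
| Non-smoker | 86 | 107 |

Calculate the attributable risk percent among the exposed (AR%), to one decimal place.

32.5

Cells: a = 1684, b = 867, c = 86, d = 107.
Risk in exposed = 1684/2551 = 0.66013; risk in unexposed = 86/193 = 0.44560.
RR = 0.66013/0.44560 = 1.48146
AR% = (RR − 1)/RR × 100 = (1.48146 − 1)/1.48146 × 100 = 32.4991%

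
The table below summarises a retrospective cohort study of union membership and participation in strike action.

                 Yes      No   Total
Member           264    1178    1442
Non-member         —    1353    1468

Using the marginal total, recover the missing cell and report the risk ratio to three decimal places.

2.337

The missing cell is in the unexposed row: 1468 − 1353 = 115.
So a = 264, b = 1178, c = 115, d = 1353.
RR = [a/(a+b)] / [c/(c+d)] = (264/1442) / (115/1468) = 0.18308/0.07834 = 2.33704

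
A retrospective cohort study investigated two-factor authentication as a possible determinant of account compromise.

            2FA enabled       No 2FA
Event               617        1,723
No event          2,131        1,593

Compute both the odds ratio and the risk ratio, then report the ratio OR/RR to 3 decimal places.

0.619

Reading the table with exposure as columns: a = 617 (2FA enabled, case), b = 2131 (2FA enabled, non-case), c = 1723 (No 2FA, case), d = 1593.
OR = (617·1593)/(2131·1723) = 982881/3671713 = 0.26769
Risk in exposed = 617/2748 = 0.22453; risk in unexposed = 1723/3316 = 0.51960; RR = 0.43211
OR/RR = 0.26769 / 0.43211 = 0.61949
The outcome is not rare, so the OR lies further from 1 than the RR.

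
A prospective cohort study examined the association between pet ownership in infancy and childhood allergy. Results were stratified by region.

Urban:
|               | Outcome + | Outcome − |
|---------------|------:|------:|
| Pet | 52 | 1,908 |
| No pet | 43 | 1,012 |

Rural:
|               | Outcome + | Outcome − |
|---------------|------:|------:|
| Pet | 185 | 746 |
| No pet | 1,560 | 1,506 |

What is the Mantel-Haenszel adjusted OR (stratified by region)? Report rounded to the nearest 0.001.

0.274

OR_MH = Σ(aᵢdᵢ/nᵢ) / Σ(bᵢcᵢ/nᵢ), where nᵢ is the stratum total.
Stratum 1 (Urban): n = 3015; a·d/n = 52·1012/3015 = 17.4541; b·c/n = 1908·43/3015 = 27.2119
Stratum 2 (Rural): n = 3997; a·d/n = 185·1506/3997 = 69.7048; b·c/n = 746·1560/3997 = 291.1584
OR_MH = (17.4541 + 69.7048) / (27.2119 + 291.1584) = 87.1588 / 318.3703 = 0.27377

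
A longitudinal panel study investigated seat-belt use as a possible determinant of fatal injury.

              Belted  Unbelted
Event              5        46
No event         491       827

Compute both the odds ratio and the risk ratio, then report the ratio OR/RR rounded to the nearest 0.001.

0.957

Reading the table with exposure as columns: a = 5 (Belted, case), b = 491 (Belted, non-case), c = 46 (Unbelted, case), d = 827.
OR = (5·827)/(491·46) = 4135/22586 = 0.18308
Risk in exposed = 5/496 = 0.01008; risk in unexposed = 46/873 = 0.05269; RR = 0.19131
OR/RR = 0.18308 / 0.19131 = 0.95695
The outcome is rare in both groups, so OR ≈ RR (ratio near 1).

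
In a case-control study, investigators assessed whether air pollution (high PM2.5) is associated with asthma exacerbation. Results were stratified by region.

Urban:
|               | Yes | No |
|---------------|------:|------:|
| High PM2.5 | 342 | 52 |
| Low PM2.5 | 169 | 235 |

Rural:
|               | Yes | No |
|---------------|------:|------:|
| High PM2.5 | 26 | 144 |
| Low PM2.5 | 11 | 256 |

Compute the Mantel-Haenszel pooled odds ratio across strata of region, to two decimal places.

7.92

OR_MH = Σ(aᵢdᵢ/nᵢ) / Σ(bᵢcᵢ/nᵢ), where nᵢ is the stratum total.
Stratum 1 (Urban): n = 798; a·d/n = 342·235/798 = 100.7143; b·c/n = 52·169/798 = 11.0125
Stratum 2 (Rural): n = 437; a·d/n = 26·256/437 = 15.2311; b·c/n = 144·11/437 = 3.6247
OR_MH = (100.7143 + 15.2311) / (11.0125 + 3.6247) = 115.9454 / 14.6372 = 7.92126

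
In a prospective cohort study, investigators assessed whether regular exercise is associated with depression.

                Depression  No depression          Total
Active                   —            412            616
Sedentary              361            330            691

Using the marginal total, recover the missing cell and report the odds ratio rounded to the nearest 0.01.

0.45

The missing cell is in the exposed row: 616 − 412 = 204.
So a = 204, b = 412, c = 361, d = 330.
OR = (a·d)/(b·c) = (204 × 330) / (412 × 361) = 67320 / 148732 = 0.45263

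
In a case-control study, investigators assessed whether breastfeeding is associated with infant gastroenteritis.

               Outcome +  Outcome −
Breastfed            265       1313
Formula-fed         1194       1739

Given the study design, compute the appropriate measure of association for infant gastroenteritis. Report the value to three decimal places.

0.294

Cells: a = 265, b = 1313, c = 1194, d = 1739.
This is a case-control study: participants were sampled on outcome status, so risks in the source population cannot be estimated directly — relative risk is not valid here. The odds ratio is the appropriate measure.
OR = (a·d)/(b·c) = (265 × 1739) / (1313 × 1194) = 460835 / 1567722 = 0.29395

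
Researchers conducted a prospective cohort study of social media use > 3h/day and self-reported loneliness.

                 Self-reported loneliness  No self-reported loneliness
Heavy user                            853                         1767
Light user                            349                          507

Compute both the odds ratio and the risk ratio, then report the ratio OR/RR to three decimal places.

Cells: a = 853, b = 1767, c = 349, d = 507.
OR = (853·507)/(1767·349) = 432471/616683 = 0.70129
Risk in exposed = 853/2620 = 0.32557; risk in unexposed = 349/856 = 0.40771; RR = 0.79854
OR/RR = 0.70129 / 0.79854 = 0.87821
The outcome is not rare, so the OR lies further from 1 than the RR.

0.878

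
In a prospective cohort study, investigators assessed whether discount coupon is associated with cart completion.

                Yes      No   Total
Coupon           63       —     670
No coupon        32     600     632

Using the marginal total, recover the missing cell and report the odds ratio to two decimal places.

1.95

The missing cell is in the exposed row: 670 − 63 = 607.
So a = 63, b = 607, c = 32, d = 600.
OR = (a·d)/(b·c) = (63 × 600) / (607 × 32) = 37800 / 19424 = 1.94605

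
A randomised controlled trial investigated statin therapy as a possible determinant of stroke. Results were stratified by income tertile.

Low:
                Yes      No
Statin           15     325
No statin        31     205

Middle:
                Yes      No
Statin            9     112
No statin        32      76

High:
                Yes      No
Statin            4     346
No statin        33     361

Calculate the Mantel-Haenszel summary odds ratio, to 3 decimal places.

OR_MH = Σ(aᵢdᵢ/nᵢ) / Σ(bᵢcᵢ/nᵢ), where nᵢ is the stratum total.
Stratum 1 (Low): n = 576; a·d/n = 15·205/576 = 5.3385; b·c/n = 325·31/576 = 17.4913
Stratum 2 (Middle): n = 229; a·d/n = 9·76/229 = 2.9869; b·c/n = 112·32/229 = 15.6507
Stratum 3 (High): n = 744; a·d/n = 4·361/744 = 1.9409; b·c/n = 346·33/744 = 15.3468
OR_MH = (5.3385 + 2.9869 + 1.9409) / (17.4913 + 15.6507 + 15.3468) = 10.2663 / 48.4887 = 0.21173

0.212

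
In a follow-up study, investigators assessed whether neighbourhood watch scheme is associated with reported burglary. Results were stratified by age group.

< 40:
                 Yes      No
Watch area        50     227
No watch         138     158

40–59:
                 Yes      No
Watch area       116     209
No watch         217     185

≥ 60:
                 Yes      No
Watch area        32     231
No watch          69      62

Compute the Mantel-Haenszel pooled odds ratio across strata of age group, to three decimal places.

OR_MH = Σ(aᵢdᵢ/nᵢ) / Σ(bᵢcᵢ/nᵢ), where nᵢ is the stratum total.
Stratum 1 (< 40): n = 573; a·d/n = 50·158/573 = 13.7871; b·c/n = 227·138/573 = 54.6702
Stratum 2 (40–59): n = 727; a·d/n = 116·185/727 = 29.5186; b·c/n = 209·217/727 = 62.3838
Stratum 3 (≥ 60): n = 394; a·d/n = 32·62/394 = 5.0355; b·c/n = 231·69/394 = 40.4543
OR_MH = (13.7871 + 29.5186 + 5.0355) / (54.6702 + 62.3838 + 40.4543) = 48.3412 / 157.5082 = 0.30691

0.307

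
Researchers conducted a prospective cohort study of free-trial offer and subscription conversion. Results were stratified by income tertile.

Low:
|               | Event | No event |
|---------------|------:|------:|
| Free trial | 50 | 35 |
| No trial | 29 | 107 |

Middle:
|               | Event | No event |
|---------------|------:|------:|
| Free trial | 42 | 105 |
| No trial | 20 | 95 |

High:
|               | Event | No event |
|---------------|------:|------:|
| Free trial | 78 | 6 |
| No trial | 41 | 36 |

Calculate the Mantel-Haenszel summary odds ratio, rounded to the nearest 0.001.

OR_MH = Σ(aᵢdᵢ/nᵢ) / Σ(bᵢcᵢ/nᵢ), where nᵢ is the stratum total.
Stratum 1 (Low): n = 221; a·d/n = 50·107/221 = 24.2081; b·c/n = 35·29/221 = 4.5928
Stratum 2 (Middle): n = 262; a·d/n = 42·95/262 = 15.2290; b·c/n = 105·20/262 = 8.0153
Stratum 3 (High): n = 161; a·d/n = 78·36/161 = 17.4410; b·c/n = 6·41/161 = 1.5280
OR_MH = (24.2081 + 15.2290 + 17.4410) / (4.5928 + 8.0153 + 1.5280) = 56.8781 / 14.1360 = 4.02364

4.024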